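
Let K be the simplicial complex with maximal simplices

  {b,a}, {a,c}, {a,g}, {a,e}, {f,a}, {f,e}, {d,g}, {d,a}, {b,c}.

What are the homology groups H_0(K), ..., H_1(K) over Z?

Order the vertices as a < b < c < d < e < f < g. Listing each simplex with vertices in this order, K has dimension 1 with simplices:

  0-simplices (7): a, b, c, d, e, f, g
  1-simplices (9): ab, ac, ad, ae, af, ag, bc, dg, ef

Hence C_0 ≅ Z^7, C_1 ≅ Z^9.

Boundary ∂_1: C_1 → C_0 sends each edge [p,q] (with p < q) to q − p. For instance
  ∂ad = d − a.
As a 7×9 matrix over Z this has rank 6, with invariant factors (1,1,1,1,1,1).

Reading off H_k = ker ∂_k / im ∂_{k+1}:

  H_0: rank C_0 − rank ∂_1 = 7 − 6 = 1, and the invariant factors of ∂_1 are all 1, so H_0 = Z.
  H_1: rank ker ∂_1 − rank ∂_2 = (9 − 6) − 0 = 3, and there is no ∂_2, so H_1 = Z^3.

As a check, the Euler characteristic is 7 − 9 = -2, which agrees with 1 − 3 = -2.
(K is a triangulation of a wedge of 3 circles.)

H_0 = Z,  H_1 = Z^3.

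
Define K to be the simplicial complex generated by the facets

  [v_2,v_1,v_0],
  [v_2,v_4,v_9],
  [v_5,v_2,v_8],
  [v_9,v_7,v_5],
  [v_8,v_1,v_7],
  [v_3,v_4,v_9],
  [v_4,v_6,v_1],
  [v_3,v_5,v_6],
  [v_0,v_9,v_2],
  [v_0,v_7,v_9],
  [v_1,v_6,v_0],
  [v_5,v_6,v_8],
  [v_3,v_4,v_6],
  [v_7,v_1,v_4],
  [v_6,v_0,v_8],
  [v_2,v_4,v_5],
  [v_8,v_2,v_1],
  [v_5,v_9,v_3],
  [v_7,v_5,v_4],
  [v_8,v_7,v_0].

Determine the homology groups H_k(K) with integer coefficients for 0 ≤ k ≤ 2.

Take the total order v_0 < v_1 < v_2 < v_3 < v_4 < v_5 < v_6 < v_7 < v_8 < v_9 on the vertex set. Then K (dimension 2) consists of the simplices:

  0-simplices (10): [v_0], [v_1], [v_2], [v_3], [v_4], [v_5], [v_6], [v_7], [v_8], [v_9]
  1-simplices (30): (30 of them)
  2-simplices (20): (20 of them)

Hence C_0 ≅ Z^10, C_1 ≅ Z^30, C_2 ≅ Z^20.

∂_1: C_1 → C_0 is given by ∂[p,q] = [q] − [p]. For instance
  ∂[v_1,v_7] = [v_7] − [v_1].
As a 10×30 matrix over Z this has rank 9, with invariant factors (1,1,1,1,1,1,1,1,1).

∂_2: C_2 → C_1 maps a triangle to the signed sum of its edges. For instance
  ∂[v_1,v_4,v_6] = [v_4,v_6] − [v_1,v_6] + [v_1,v_4],
  ∂[v_3,v_5,v_9] = [v_5,v_9] − [v_3,v_9] + [v_3,v_5].
The resulting 30×20 matrix has rank 20, and its Smith normal form has invariant factors (1,1,1,1,1,1,1,1,1,1,1,1,1,1,1,1,1,1,1,2).

Computing H_k = (kernel of ∂_k) / (image of ∂_{k+1}):

  H_0: rank C_0 − rank ∂_1 = 10 − 9 = 1, and the invariant factors of ∂_1 are all 1, so H_0 = Z.
  H_1: rank ker ∂_1 − rank ∂_2 = (30 − 9) − 20 = 1, and ∂_2 has invariant factor 2 > 1, so H_1 = Z ⊕ Z/2Z.
  H_2: rank ker ∂_2 − rank ∂_3 = (20 − 20) − 0 = 0, and there is no ∂_3, so H_2 = 0.

As a check, the Euler characteristic is 10 − 30 + 20 = 0, which agrees with 1 − 1 + 0 = 0.
(K is a triangulation of the Klein bottle.)

H_0 ≅ Z,  H_1 ≅ Z ⊕ Z/2Z,  H_2 = 0.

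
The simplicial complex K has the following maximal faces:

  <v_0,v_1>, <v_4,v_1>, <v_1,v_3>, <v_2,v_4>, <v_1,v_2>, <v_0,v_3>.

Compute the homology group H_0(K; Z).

Fix the vertex order v_0 < v_1 < v_2 < v_3 < v_4 and write every simplex with vertices in increasing order. Then dim K = 1 and the simplices of K are:

  0-simplices (5): [v_0], [v_1], [v_2], [v_3], [v_4]
  1-simplices (6): [v_0,v_1], [v_0,v_3], [v_1,v_2], [v_1,v_3], [v_1,v_4], [v_2,v_4]

giving chain groups C_0 ≅ Z^5, C_1 ≅ Z^6.

The boundary map ∂_1: C_1 → C_0 maps an edge to its endpoints' difference, ∂[p,q] = q − p.
The resulting 5×6 matrix has rank 4, and its Smith normal form has invariant factors (1,1,1,1).

Now H_k = ker ∂_k / im ∂_{k+1}, so:

  H_0: rank C_0 − rank ∂_1 = 5 − 4 = 1, and the invariant factors of ∂_1 are all 1, so H_0 = Z.

(K is a triangulation of a wedge of 2 circles.)

H_0 = Z.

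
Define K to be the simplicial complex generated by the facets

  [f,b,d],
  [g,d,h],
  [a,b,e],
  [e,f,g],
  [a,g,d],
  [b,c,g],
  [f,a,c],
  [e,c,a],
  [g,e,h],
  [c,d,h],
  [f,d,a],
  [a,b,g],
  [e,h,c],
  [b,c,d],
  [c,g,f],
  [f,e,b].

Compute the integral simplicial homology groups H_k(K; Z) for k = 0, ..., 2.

H_0 ≅ Z,  H_1 ≅ Z^2,  H_2 ≅ Z.

Fix the vertex order a < b < c < d < e < f < g < h and write every simplex with vertices in increasing order. Then dim K = 2 and the simplices of K are:

  0-simplices (8): a, b, c, d, e, f, g, h
  1-simplices (24): ab, ac, ad, ae, af, ag, bc, bd, be, bf, bg, cd, ce, cf, cg, ch, df, dg, dh, ef, eg, eh, fg, gh
  2-simplices (16): abe, abg, ace, acf, adf, adg, bcd, bcg, bdf, bef, cdh, ceh, cfg, dgh, efg, egh

Hence C_0 ≅ Z^8, C_1 ≅ Z^24, C_2 ≅ Z^16.

The boundary map ∂_1: C_1 → C_0 sends each edge [p,q] (with p < q) to q − p. For instance
  ∂fg = g − f.
The 8×24 boundary matrix has rank 7 and Smith normal form diag(1,1,1,1,1,1,1).

∂_2: C_2 → C_1 maps a triangle to the signed sum of its edges. For instance
  ∂bcd = cd − bd + bc,
  ∂dgh = gh − dh + dg.
The 24×16 boundary matrix has rank 15 and Smith normal form diag(1,1,1,1,1,1,1,1,1,1,1,1,1,1,1).

From H_k ≅ ker(∂_k) / im(∂_{k+1}) we obtain:

  H_0: rank C_0 − rank ∂_1 = 8 − 7 = 1, and the invariant factors of ∂_1 are all 1, so H_0 ≅ Z.
  H_1: rank ker ∂_1 − rank ∂_2 = (24 − 7) − 15 = 2, and the invariant factors of ∂_2 are all 1, so H_1 ≅ Z^2.
  H_2: rank ker ∂_2 − rank ∂_3 = (16 − 15) − 0 = 1, and there is no ∂_3, so H_2 ≅ Z.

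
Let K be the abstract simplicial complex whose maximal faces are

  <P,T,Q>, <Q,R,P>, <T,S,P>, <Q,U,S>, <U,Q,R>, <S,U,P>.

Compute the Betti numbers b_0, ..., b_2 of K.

b_0 = 1, b_1 = 1, b_2 = 0.

We work with the vertex ordering P < Q < R < S < T < U. The simplices of K, each written with vertices in increasing order, are:

  0-simplices (6): P, Q, R, S, T, U
  1-simplices (12): PQ, PR, PS, PT, PU, QR, QS, QT, QU, RU, ST, SU
  2-simplices (6): PQR, PQT, PST, PSU, QRU, QSU

giving chain groups C_0 ≅ Z^6, C_1 ≅ Z^12, C_2 ≅ Z^6.

The boundary map ∂_1: C_1 → C_0 maps an edge to its endpoints' difference, ∂[p,q] = q − p.
This gives a 6×12 integer matrix of rank 5; reducing to Smith normal form yields diagonal entries (1,1,1,1,1).

The boundary map ∂_2: C_2 → C_1 sends each 2-simplex [p,q,r] to [q,r] − [p,r] + [p,q]. For instance
  ∂QRU = RU − QU + QR,
  ∂PQR = QR − PR + PQ.
The 12×6 boundary matrix has rank 6 and Smith normal form diag(1,1,1,1,1,1).

Reading off H_k = ker ∂_k / im ∂_{k+1}:

  H_0: rank C_0 − rank ∂_1 = 6 − 5 = 1, and the invariant factors of ∂_1 are all 1, so H_0 = Z.
  H_1: rank ker ∂_1 − rank ∂_2 = (12 − 5) − 6 = 1, and the invariant factors of ∂_2 are all 1, so H_1 = Z.
  H_2: rank ker ∂_2 − rank ∂_3 = (6 − 6) − 0 = 0, and there is no ∂_3, so H_2 = 0.

As a check, the Euler characteristic is 6 − 12 + 6 = 0, which agrees with 1 − 1 + 0 = 0.

Hence the Betti numbers are b_0 = 1, b_1 = 1, b_2 = 0.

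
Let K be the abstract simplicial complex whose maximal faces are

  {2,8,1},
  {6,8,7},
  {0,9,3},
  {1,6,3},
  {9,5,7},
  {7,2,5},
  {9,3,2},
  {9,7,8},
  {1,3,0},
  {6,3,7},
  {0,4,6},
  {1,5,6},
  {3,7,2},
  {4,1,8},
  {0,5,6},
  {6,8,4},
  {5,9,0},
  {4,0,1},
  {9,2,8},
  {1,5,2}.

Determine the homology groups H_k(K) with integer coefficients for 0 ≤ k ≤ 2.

Order the vertices as 0 < 1 < 2 < 3 < 4 < 5 < 6 < 7 < 8 < 9. Listing each simplex with vertices in this order, K has dimension 2 with simplices:

  0-simplices (10): [0], [1], [2], [3], [4], [5], [6], [7], [8], [9]
  1-simplices (30): (30 of them)
  2-simplices (20): (20 of them)

so the chain groups are C_0 ≅ Z^10, C_1 ≅ Z^30, C_2 ≅ Z^20.

The boundary map ∂_1: C_1 → C_0 sends each edge [p,q] (with p < q) to q − p. For instance
  ∂[6,7] = [7] − [6].
As a 10×30 matrix over Z this has rank 9, with invariant factors (1,1,1,1,1,1,1,1,1).

The boundary map ∂_2: C_2 → C_1 sends each 2-simplex [p,q,r] to [q,r] − [p,r] + [p,q]. For instance
  ∂[0,1,4] = [1,4] − [0,4] + [0,1],
  ∂[0,4,6] = [4,6] − [0,6] + [0,4].
As a 30×20 matrix over Z this has rank 20, with invariant factors (1,1,1,1,1,1,1,1,1,1,1,1,1,1,1,1,1,1,1,2).

From H_k ≅ ker(∂_k) / im(∂_{k+1}) we obtain:

  H_0: rank C_0 − rank ∂_1 = 10 − 9 = 1, and the invariant factors of ∂_1 are all 1, so H_0 ≅ Z.
  H_1: rank ker ∂_1 − rank ∂_2 = (30 − 9) − 20 = 1, and ∂_2 has invariant factor 2 > 1, so H_1 ≅ Z ⊕ Z_2.
  H_2: rank ker ∂_2 − rank ∂_3 = (20 − 20) − 0 = 0, and there is no ∂_3, so H_2 ≅ 0.

(K is a triangulation of the Klein bottle.)

H_0 = Z,  H_1 = Z ⊕ Z_2,  H_2 = 0.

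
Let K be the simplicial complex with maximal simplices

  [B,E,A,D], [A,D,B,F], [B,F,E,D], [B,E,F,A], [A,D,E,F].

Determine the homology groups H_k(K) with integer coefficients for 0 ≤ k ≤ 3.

We work with the vertex ordering A < B < D < E < F. The simplices of K, each written with vertices in increasing order, are:

  0-simplices (5): A, B, D, E, F
  1-simplices (10): AB, AD, AE, AF, BD, BE, BF, DE, DF, EF
  2-simplices (10): ABD, ABE, ABF, ADE, ADF, AEF, BDE, BDF, BEF, DEF
  3-simplices (5): ABDE, ABDF, ABEF, ADEF, BDEF

so the chain groups are C_0 ≅ Z^5, C_1 ≅ Z^10, C_2 ≅ Z^10, C_3 ≅ Z^5.

The boundary map ∂_1: C_1 → C_0 sends each edge [p,q] (with p < q) to q − p. For instance
  ∂BF = F − B.
This gives a 5×10 integer matrix of rank 4; reducing to Smith normal form yields diagonal entries (1,1,1,1).

Boundary ∂_2: C_2 → C_1 sends each 2-simplex [p,q,r] to [q,r] − [p,r] + [p,q]. For instance
  ∂BDE = DE − BE + BD,
  ∂ABF = BF − AF + AB.
As a 10×10 matrix over Z this has rank 6, with invariant factors (1,1,1,1,1,1).

∂_3: C_3 → C_2 sends each 3-simplex σ to the alternating sum Σ_i (−1)^i (σ with its i-th vertex removed). For instance
  ∂BDEF = DEF − BEF + BDF − BDE,
  ∂ABDE = BDE − ADE + ABE − ABD.
This gives a 10×5 integer matrix of rank 4; reducing to Smith normal form yields diagonal entries (1,1,1,1).

From H_k ≅ ker(∂_k) / im(∂_{k+1}) we obtain:

  H_0: rank C_0 − rank ∂_1 = 5 − 4 = 1, and the invariant factors of ∂_1 are all 1, so H_0 = Z.
  H_1: rank ker ∂_1 − rank ∂_2 = (10 − 4) − 6 = 0, and the invariant factors of ∂_2 are all 1, so H_1 = 0.
  H_2: rank ker ∂_2 − rank ∂_3 = (10 − 6) − 4 = 0, and the invariant factors of ∂_3 are all 1, so H_2 = 0.
  H_3: rank ker ∂_3 − rank ∂_4 = (5 − 4) − 0 = 1, and there is no ∂_4, so H_3 = Z.

As a check, the Euler characteristic is 5 − 10 + 10 − 5 = 0, which agrees with 1 − 0 + 0 − 1 = 0.

H_0 = Z,  H_1 = 0,  H_2 = 0,  H_3 = Z.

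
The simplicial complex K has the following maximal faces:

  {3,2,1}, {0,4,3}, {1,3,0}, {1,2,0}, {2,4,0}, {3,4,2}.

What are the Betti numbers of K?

b_0 = 1, b_1 = 0, b_2 = 1.

Order the vertices as 0 < 1 < 2 < 3 < 4. Listing each simplex with vertices in this order, K has dimension 2 with simplices:

  0-simplices (5): [0], [1], [2], [3], [4]
  1-simplices (9): [0,1], [0,2], [0,3], [0,4], [1,2], [1,3], [2,3], [2,4], [3,4]
  2-simplices (6): [0,1,2], [0,1,3], [0,2,4], [0,3,4], [1,2,3], [2,3,4]

Hence C_0 ≅ Z^5, C_1 ≅ Z^9, C_2 ≅ Z^6.

Boundary ∂_1: C_1 → C_0 sends each edge [p,q] (with p < q) to q − p. For instance
  ∂[0,4] = [4] − [0].
The resulting 5×9 matrix has rank 4, and its Smith normal form has invariant factors (1,1,1,1).

The boundary map ∂_2: C_2 → C_1 maps a triangle to the signed sum of its edges. For instance
  ∂[0,1,2] = [1,2] − [0,2] + [0,1],
  ∂[0,2,4] = [2,4] − [0,4] + [0,2].
As a 9×6 matrix over Z this has rank 5, with invariant factors (1,1,1,1,1).

Computing H_k = (kernel of ∂_k) / (image of ∂_{k+1}):

  H_0: rank C_0 − rank ∂_1 = 5 − 4 = 1, and the invariant factors of ∂_1 are all 1, so H_0 ≅ Z.
  H_1: rank ker ∂_1 − rank ∂_2 = (9 − 4) − 5 = 0, and the invariant factors of ∂_2 are all 1, so H_1 ≅ 0.
  H_2: rank ker ∂_2 − rank ∂_3 = (6 − 5) − 0 = 1, and there is no ∂_3, so H_2 ≅ Z.

As a check, the Euler characteristic is 5 − 9 + 6 = 2, which agrees with 1 − 0 + 1 = 2.
(K is a triangulation of the 2-sphere S^2.)

Hence the Betti numbers are b_0 = 1, b_1 = 0, b_2 = 1.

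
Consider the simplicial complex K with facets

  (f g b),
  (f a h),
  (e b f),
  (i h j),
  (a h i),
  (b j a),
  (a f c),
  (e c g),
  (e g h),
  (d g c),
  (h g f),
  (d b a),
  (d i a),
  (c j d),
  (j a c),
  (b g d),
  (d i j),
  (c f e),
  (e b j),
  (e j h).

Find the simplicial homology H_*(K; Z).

K has 10 vertices, 30 edges, 20 triangles.
rank ∂_0 = 0, rank ∂_1 = 9 ⇒ b_0 = 10 − 0 − 9 = 1; all invariant factors of ∂_1 are 1 so no torsion. So H_0 ≅ Z.
rank ∂_1 = 9, rank ∂_2 = 20 ⇒ b_1 = 30 − 9 − 20 = 1; ∂_2 has invariant factor(s) [2] giving torsion. So H_1 ≅ Z ⊕ Z/2Z.
rank ∂_2 = 20, rank ∂_3 = 0 ⇒ b_2 = 20 − 20 − 0 = 0. So H_2 ≅ 0.

H_0 ≅ Z,  H_1 ≅ Z ⊕ Z/2Z,  H_2 = 0.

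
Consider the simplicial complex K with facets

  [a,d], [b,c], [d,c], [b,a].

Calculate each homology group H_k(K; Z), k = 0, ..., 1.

H_0 = Z,  H_1 = Z.

We work with the vertex ordering a < b < c < d. The simplices of K, each written with vertices in increasing order, are:

  0-simplices (4): a, b, c, d
  1-simplices (4): ab, ad, bc, cd

so the chain groups are C_0 ≅ Z^4, C_1 ≅ Z^4.

The boundary map ∂_1: C_1 → C_0 sends each edge [p,q] (with p < q) to q − p.
As a 4×4 matrix over Z this has rank 3, with invariant factors (1,1,1).

From H_k ≅ ker(∂_k) / im(∂_{k+1}) we obtain:

  H_0: rank C_0 − rank ∂_1 = 4 − 3 = 1, and the invariant factors of ∂_1 are all 1, so H_0 = Z.
  H_1: rank ker ∂_1 − rank ∂_2 = (4 − 3) − 0 = 1, and there is no ∂_2, so H_1 = Z.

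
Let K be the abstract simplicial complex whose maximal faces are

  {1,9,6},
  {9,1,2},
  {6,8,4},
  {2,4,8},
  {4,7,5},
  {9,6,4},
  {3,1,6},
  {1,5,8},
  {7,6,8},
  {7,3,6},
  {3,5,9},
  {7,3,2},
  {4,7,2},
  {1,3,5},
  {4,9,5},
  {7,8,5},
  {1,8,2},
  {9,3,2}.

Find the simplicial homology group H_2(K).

K has 9 vertices, 27 edges, 18 triangles.
rank ∂_2 = 18, rank ∂_3 = 0 ⇒ b_2 = 18 − 18 − 0 = 0. So H_2 = 0.

H_2 ≅ 0.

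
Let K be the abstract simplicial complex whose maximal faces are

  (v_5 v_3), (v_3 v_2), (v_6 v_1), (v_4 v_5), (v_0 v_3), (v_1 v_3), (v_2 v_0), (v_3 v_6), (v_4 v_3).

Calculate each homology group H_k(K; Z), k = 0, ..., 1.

H_0 = Z,  H_1 = Z^3.

We work with the vertex ordering v_0 < v_1 < v_2 < v_3 < v_4 < v_5 < v_6. The simplices of K, each written with vertices in increasing order, are:

  0-simplices (7): [v_0], [v_1], [v_2], [v_3], [v_4], [v_5], [v_6]
  1-simplices (9): [v_0,v_2], [v_0,v_3], [v_1,v_3], [v_1,v_6], [v_2,v_3], [v_3,v_4], [v_3,v_5], [v_3,v_6], [v_4,v_5]

giving chain groups C_0 ≅ Z^7, C_1 ≅ Z^9.

The boundary map ∂_1: C_1 → C_0 sends each edge [p,q] (with p < q) to q − p.
As a 7×9 matrix over Z this has rank 6, with invariant factors (1,1,1,1,1,1).

Reading off H_k = ker ∂_k / im ∂_{k+1}:

  H_0: rank C_0 − rank ∂_1 = 7 − 6 = 1, and the invariant factors of ∂_1 are all 1, so H_0 = Z.
  H_1: rank ker ∂_1 − rank ∂_2 = (9 − 6) − 0 = 3, and there is no ∂_2, so H_1 = Z^3.

(K is a triangulation of a wedge of 3 circles.)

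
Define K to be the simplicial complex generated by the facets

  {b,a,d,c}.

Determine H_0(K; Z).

We work with the vertex ordering a < b < c < d. The simplices of K, each written with vertices in increasing order, are:

  0-simplices (4): a, b, c, d
  1-simplices (6): ab, ac, ad, bc, bd, cd
  2-simplices (4): abc, abd, acd, bcd
  3-simplices (1): abcd

Hence C_0 ≅ Z^4, C_1 ≅ Z^6, C_2 ≅ Z^4, C_3 ≅ Z^1.

Boundary ∂_1: C_1 → C_0 sends each edge [p,q] (with p < q) to q − p. For instance
  ∂ab = b − a.
The 4×6 boundary matrix has rank 3 and Smith normal form diag(1,1,1).

∂_2: C_2 → C_1 sends each 2-simplex [p,q,r] to [q,r] − [p,r] + [p,q]. For instance
  ∂bcd = cd − bd + bc,
  ∂acd = cd − ad + ac.
This gives a 6×4 integer matrix of rank 3; reducing to Smith normal form yields diagonal entries (1,1,1).

∂_3: C_3 → C_2 sends each 3-simplex σ to the alternating sum Σ_i (−1)^i (σ with its i-th vertex removed). For instance
  ∂abcd = bcd − acd + abd − abc.
The 4×1 boundary matrix has rank 1 and Smith normal form diag(1).

Computing H_k = (kernel of ∂_k) / (image of ∂_{k+1}):

  H_0: rank C_0 − rank ∂_1 = 4 − 3 = 1, and the invariant factors of ∂_1 are all 1, so H_0 = Z.

(K is a triangulation of the 3-simplex.)

H_0 ≅ Z.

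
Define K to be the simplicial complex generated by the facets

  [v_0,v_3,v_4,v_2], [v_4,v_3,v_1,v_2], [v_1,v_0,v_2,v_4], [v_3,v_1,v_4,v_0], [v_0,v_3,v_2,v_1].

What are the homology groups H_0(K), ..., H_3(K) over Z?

H_0 ≅ Z,  H_1 = 0,  H_2 = 0,  H_3 ≅ Z.

We work with the vertex ordering v_0 < v_1 < v_2 < v_3 < v_4. The simplices of K, each written with vertices in increasing order, are:

  0-simplices (5): [v_0], [v_1], [v_2], [v_3], [v_4]
  1-simplices (10): [v_0,v_1], [v_0,v_2], [v_0,v_3], [v_0,v_4], [v_1,v_2], [v_1,v_3], [v_1,v_4], [v_2,v_3], [v_2,v_4], [v_3,v_4]
  2-simplices (10): [v_0,v_1,v_2], [v_0,v_1,v_3], [v_0,v_1,v_4], [v_0,v_2,v_3], [v_0,v_2,v_4], [v_0,v_3,v_4], [v_1,v_2,v_3], [v_1,v_2,v_4], [v_1,v_3,v_4], [v_2,v_3,v_4]
  3-simplices (5): [v_0,v_1,v_2,v_3], [v_0,v_1,v_2,v_4], [v_0,v_1,v_3,v_4], [v_0,v_2,v_3,v_4], [v_1,v_2,v_3,v_4]

Hence C_0 ≅ Z^5, C_1 ≅ Z^10, C_2 ≅ Z^10, C_3 ≅ Z^5.

∂_1: C_1 → C_0 maps an edge to its endpoints' difference, ∂[p,q] = q − p. For instance
  ∂[v_0,v_1] = [v_1] − [v_0].
As a 5×10 matrix over Z this has rank 4, with invariant factors (1,1,1,1).

The boundary map ∂_2: C_2 → C_1 maps a triangle to the signed sum of its edges. For instance
  ∂[v_1,v_2,v_3] = [v_2,v_3] − [v_1,v_3] + [v_1,v_2],
  ∂[v_0,v_1,v_4] = [v_1,v_4] − [v_0,v_4] + [v_0,v_1].
The resulting 10×10 matrix has rank 6, and its Smith normal form has invariant factors (1,1,1,1,1,1).

The boundary map ∂_3: C_3 → C_2 sends each 3-simplex σ to the alternating sum Σ_i (−1)^i (σ with its i-th vertex removed). For instance
  ∂[v_0,v_2,v_3,v_4] = [v_2,v_3,v_4] − [v_0,v_3,v_4] + [v_0,v_2,v_4] − [v_0,v_2,v_3],
  ∂[v_0,v_1,v_2,v_4] = [v_1,v_2,v_4] − [v_0,v_2,v_4] + [v_0,v_1,v_4] − [v_0,v_1,v_2].
The 10×5 boundary matrix has rank 4 and Smith normal form diag(1,1,1,1).

From H_k ≅ ker(∂_k) / im(∂_{k+1}) we obtain:

  H_0: rank C_0 − rank ∂_1 = 5 − 4 = 1, and the invariant factors of ∂_1 are all 1, so H_0 ≅ Z.
  H_1: rank ker ∂_1 − rank ∂_2 = (10 − 4) − 6 = 0, and the invariant factors of ∂_2 are all 1, so H_1 ≅ 0.
  H_2: rank ker ∂_2 − rank ∂_3 = (10 − 6) − 4 = 0, and the invariant factors of ∂_3 are all 1, so H_2 ≅ 0.
  H_3: rank ker ∂_3 − rank ∂_4 = (5 − 4) − 0 = 1, and there is no ∂_4, so H_3 ≅ Z.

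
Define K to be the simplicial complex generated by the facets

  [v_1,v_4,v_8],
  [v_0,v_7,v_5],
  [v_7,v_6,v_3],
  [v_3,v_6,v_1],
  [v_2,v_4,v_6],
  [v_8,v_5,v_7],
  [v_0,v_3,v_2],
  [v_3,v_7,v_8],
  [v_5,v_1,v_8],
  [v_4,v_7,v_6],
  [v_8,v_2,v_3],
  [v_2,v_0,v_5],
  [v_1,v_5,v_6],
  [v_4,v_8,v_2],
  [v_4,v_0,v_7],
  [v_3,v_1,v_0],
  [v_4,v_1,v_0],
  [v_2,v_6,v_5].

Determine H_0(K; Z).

Fix the vertex order v_0 < v_1 < v_2 < v_3 < v_4 < v_5 < v_6 < v_7 < v_8 and write every simplex with vertices in increasing order. Then dim K = 2 and the simplices of K are:

  0-simplices (9): [v_0], [v_1], [v_2], [v_3], [v_4], [v_5], [v_6], [v_7], [v_8]
  1-simplices (27): (27 of them)
  2-simplices (18): (18 of them)

giving chain groups C_0 ≅ Z^9, C_1 ≅ Z^27, C_2 ≅ Z^18.

Boundary ∂_1: C_1 → C_0 is given by ∂[p,q] = [q] − [p].
The 9×27 boundary matrix has rank 8 and Smith normal form diag(1,1,1,1,1,1,1,1).

Boundary ∂_2: C_2 → C_1 acts by ∂[p,q,r] = [q,r] − [p,r] + [p,q]. For instance
  ∂[v_5,v_7,v_8] = [v_7,v_8] − [v_5,v_8] + [v_5,v_7],
  ∂[v_0,v_5,v_7] = [v_5,v_7] − [v_0,v_7] + [v_0,v_5].
As a 27×18 matrix over Z this has rank 17, with invariant factors (1,1,1,1,1,1,1,1,1,1,1,1,1,1,1,1,1).

Reading off H_k = ker ∂_k / im ∂_{k+1}:

  H_0: rank C_0 − rank ∂_1 = 9 − 8 = 1, and the invariant factors of ∂_1 are all 1, so H_0 ≅ Z.

H_0 = Z.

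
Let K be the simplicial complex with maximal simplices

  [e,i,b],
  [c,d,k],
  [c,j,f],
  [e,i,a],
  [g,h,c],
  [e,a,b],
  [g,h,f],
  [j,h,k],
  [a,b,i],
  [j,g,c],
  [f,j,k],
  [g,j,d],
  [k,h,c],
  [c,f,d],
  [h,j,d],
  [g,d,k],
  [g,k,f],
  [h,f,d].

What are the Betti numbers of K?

Order the vertices as a < b < c < d < e < f < g < h < i < j < k. Listing each simplex with vertices in this order, K has dimension 2 with simplices:

  0-simplices (11): a, b, c, d, e, f, g, h, i, j, k
  1-simplices (27): ab, ae, ai, be, bi, cd, cf, cg, ch, cj, ck, df, dg, dh, dj, dk, ei, fg, fh, fj, fk, gh, gj, gk, hj, hk, jk
  2-simplices (18): abe, abi, aei, bei, cdf, cdk, cfj, cgh, cgj, chk, dfh, dgj, dgk, dhj, fgh, fgk, fjk, hjk

giving chain groups C_0 ≅ Z^11, C_1 ≅ Z^27, C_2 ≅ Z^18.

∂_1: C_1 → C_0 maps an edge to its endpoints' difference, ∂[p,q] = q − p. For instance
  ∂gj = j − g.
The 11×27 boundary matrix has rank 9 and Smith normal form diag(1,1,1,1,1,1,1,1,1).

∂_2: C_2 → C_1 acts by ∂[p,q,r] = [q,r] − [p,r] + [p,q]. For instance
  ∂aei = ei − ai + ae,
  ∂hjk = jk − hk + hj.
The 27×18 boundary matrix has rank 16 and Smith normal form diag(1,1,1,1,1,1,1,1,1,1,1,1,1,1,1,1).

From H_k ≅ ker(∂_k) / im(∂_{k+1}) we obtain:

  H_0: rank C_0 − rank ∂_1 = 11 − 9 = 2, and the invariant factors of ∂_1 are all 1, so H_0 ≅ Z^2.
  H_1: rank ker ∂_1 − rank ∂_2 = (27 − 9) − 16 = 2, and the invariant factors of ∂_2 are all 1, so H_1 ≅ Z^2.
  H_2: rank ker ∂_2 − rank ∂_3 = (18 − 16) − 0 = 2, and there is no ∂_3, so H_2 ≅ Z^2.

As a check, the Euler characteristic is 11 − 27 + 18 = 2, which agrees with 2 − 2 + 2 = 2.

Hence the Betti numbers are b_0 = 2, b_1 = 2, b_2 = 2.

b_0 = 2, b_1 = 2, b_2 = 2.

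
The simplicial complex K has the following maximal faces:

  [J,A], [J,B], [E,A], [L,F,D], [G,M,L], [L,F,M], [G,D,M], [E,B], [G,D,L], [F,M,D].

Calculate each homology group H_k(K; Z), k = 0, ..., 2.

H_0 ≅ Z^2,  H_1 ≅ Z,  H_2 ≅ Z.

K has 9 vertices, 13 edges, 6 triangles.
rank ∂_0 = 0, rank ∂_1 = 7 ⇒ b_0 = 9 − 0 − 7 = 2; all invariant factors of ∂_1 are 1 so no torsion. So H_0 = Z^2.
rank ∂_1 = 7, rank ∂_2 = 5 ⇒ b_1 = 13 − 7 − 5 = 1; all invariant factors of ∂_2 are 1 so no torsion. So H_1 = Z.
rank ∂_2 = 5, rank ∂_3 = 0 ⇒ b_2 = 6 − 5 − 0 = 1. So H_2 = Z.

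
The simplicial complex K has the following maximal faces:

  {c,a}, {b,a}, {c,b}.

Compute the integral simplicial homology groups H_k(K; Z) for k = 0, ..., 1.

H_0 = Z,  H_1 = Z.

Order the vertices as a < b < c. Listing each simplex with vertices in this order, K has dimension 1 with simplices:

  0-simplices (3): a, b, c
  1-simplices (3): ab, ac, bc

so the chain groups are C_0 ≅ Z^3, C_1 ≅ Z^3.

∂_1: C_1 → C_0 is given by ∂[p,q] = [q] − [p]. For instance
  ∂ac = c − a.
The 3×3 boundary matrix has rank 2 and Smith normal form diag(1,1).

From H_k ≅ ker(∂_k) / im(∂_{k+1}) we obtain:

  H_0: rank C_0 − rank ∂_1 = 3 − 2 = 1, and the invariant factors of ∂_1 are all 1, so H_0 = Z.
  H_1: rank ker ∂_1 − rank ∂_2 = (3 − 2) − 0 = 1, and there is no ∂_2, so H_1 = Z.

As a check, the Euler characteristic is 3 − 3 = 0, which agrees with 1 − 1 = 0.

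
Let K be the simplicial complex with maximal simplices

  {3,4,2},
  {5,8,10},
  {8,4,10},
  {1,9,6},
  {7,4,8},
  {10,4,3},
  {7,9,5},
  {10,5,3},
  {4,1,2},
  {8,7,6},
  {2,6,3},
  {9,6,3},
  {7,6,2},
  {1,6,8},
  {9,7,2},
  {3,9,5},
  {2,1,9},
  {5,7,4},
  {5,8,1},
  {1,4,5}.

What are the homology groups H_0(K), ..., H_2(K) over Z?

Order the vertices as 1 < 2 < 3 < 4 < 5 < 6 < 7 < 8 < 9 < 10. Listing each simplex with vertices in this order, K has dimension 2 with simplices:

  0-simplices (10): [1], [2], [3], [4], [5], [6], [7], [8], [9], [10]
  1-simplices (30): (30 of them)
  2-simplices (20): (20 of them)

giving chain groups C_0 ≅ Z^10, C_1 ≅ Z^30, C_2 ≅ Z^20.

∂_1: C_1 → C_0 sends each edge [p,q] (with p < q) to q − p. For instance
  ∂[4,10] = [10] − [4].
The resulting 10×30 matrix has rank 9, and its Smith normal form has invariant factors (1,1,1,1,1,1,1,1,1).

The boundary map ∂_2: C_2 → C_1 sends each 2-simplex [p,q,r] to [q,r] − [p,r] + [p,q]. For instance
  ∂[1,4,5] = [4,5] − [1,5] + [1,4],
  ∂[2,3,6] = [3,6] − [2,6] + [2,3].
The resulting 30×20 matrix has rank 20, and its Smith normal form has invariant factors (1,1,1,1,1,1,1,1,1,1,1,1,1,1,1,1,1,1,1,2).

Reading off H_k = ker ∂_k / im ∂_{k+1}:

  H_0: rank C_0 − rank ∂_1 = 10 − 9 = 1, and the invariant factors of ∂_1 are all 1, so H_0 ≅ Z.
  H_1: rank ker ∂_1 − rank ∂_2 = (30 − 9) − 20 = 1, and ∂_2 has invariant factor 2 > 1, so H_1 ≅ Z ⊕ Z/2.
  H_2: rank ker ∂_2 − rank ∂_3 = (20 − 20) − 0 = 0, and there is no ∂_3, so H_2 ≅ 0.

As a check, the Euler characteristic is 10 − 30 + 20 = 0, which agrees with 1 − 1 + 0 = 0.
(K is a triangulation of the Klein bottle.)

H_0 ≅ Z,  H_1 ≅ Z ⊕ Z/2,  H_2 = 0.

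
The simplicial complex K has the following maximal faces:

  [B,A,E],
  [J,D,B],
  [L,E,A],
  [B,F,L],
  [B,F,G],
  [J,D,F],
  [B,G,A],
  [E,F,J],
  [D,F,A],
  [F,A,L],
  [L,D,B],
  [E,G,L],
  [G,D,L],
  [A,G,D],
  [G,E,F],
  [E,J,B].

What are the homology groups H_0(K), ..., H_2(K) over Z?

H_0 = Z,  H_1 = Z^2,  H_2 = Z.

Take the total order A < B < D < E < F < G < J < L on the vertex set. Then K (dimension 2) consists of the simplices:

  0-simplices (8): A, B, D, E, F, G, J, L
  1-simplices (24): AB, AD, AE, AF, AG, AL, BD, BE, BF, BG, BJ, BL, DF, DG, DJ, DL, EF, EG, EJ, EL, FG, FJ, FL, GL
  2-simplices (16): ABE, ABG, ADF, ADG, AEL, AFL, BDJ, BDL, BEJ, BFG, BFL, DFJ, DGL, EFG, EFJ, EGL

Hence C_0 ≅ Z^8, C_1 ≅ Z^24, C_2 ≅ Z^16.

The boundary map ∂_1: C_1 → C_0 sends each edge [p,q] (with p < q) to q − p. For instance
  ∂DG = G − D.
The 8×24 boundary matrix has rank 7 and Smith normal form diag(1,1,1,1,1,1,1).

The boundary map ∂_2: C_2 → C_1 sends each 2-simplex [p,q,r] to [q,r] − [p,r] + [p,q]. For instance
  ∂BDJ = DJ − BJ + BD,
  ∂ADG = DG − AG + AD.
The resulting 24×16 matrix has rank 15, and its Smith normal form has invariant factors (1,1,1,1,1,1,1,1,1,1,1,1,1,1,1).

Now H_k = ker ∂_k / im ∂_{k+1}, so:

  H_0: rank C_0 − rank ∂_1 = 8 − 7 = 1, and the invariant factors of ∂_1 are all 1, so H_0 ≅ Z.
  H_1: rank ker ∂_1 − rank ∂_2 = (24 − 7) − 15 = 2, and the invariant factors of ∂_2 are all 1, so H_1 ≅ Z^2.
  H_2: rank ker ∂_2 − rank ∂_3 = (16 − 15) − 0 = 1, and there is no ∂_3, so H_2 ≅ Z.

(K is a triangulation of the torus T^2.)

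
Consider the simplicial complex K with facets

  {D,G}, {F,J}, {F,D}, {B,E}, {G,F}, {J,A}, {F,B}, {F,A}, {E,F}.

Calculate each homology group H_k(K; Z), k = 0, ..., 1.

H_0 = Z,  H_1 = Z^3.

Order the vertices as A < B < D < E < F < G < J. Listing each simplex with vertices in this order, K has dimension 1 with simplices:

  0-simplices (7): A, B, D, E, F, G, J
  1-simplices (9): AF, AJ, BE, BF, DF, DG, EF, FG, FJ

giving chain groups C_0 ≅ Z^7, C_1 ≅ Z^9.

∂_1: C_1 → C_0 is given by ∂[p,q] = [q] − [p]. For instance
  ∂FJ = J − F.
This gives a 7×9 integer matrix of rank 6; reducing to Smith normal form yields diagonal entries (1,1,1,1,1,1).

Now H_k = ker ∂_k / im ∂_{k+1}, so:

  H_0: rank C_0 − rank ∂_1 = 7 − 6 = 1, and the invariant factors of ∂_1 are all 1, so H_0 ≅ Z.
  H_1: rank ker ∂_1 − rank ∂_2 = (9 − 6) − 0 = 3, and there is no ∂_2, so H_1 ≅ Z^3.

As a check, the Euler characteristic is 7 − 9 = -2, which agrees with 1 − 3 = -2.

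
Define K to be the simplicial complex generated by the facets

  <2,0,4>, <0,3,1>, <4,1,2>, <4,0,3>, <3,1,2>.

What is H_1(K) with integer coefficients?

H_1 = Z.

Fix the vertex order 0 < 1 < 2 < 3 < 4 and write every simplex with vertices in increasing order. Then dim K = 2 and the simplices of K are:

  0-simplices (5): [0], [1], [2], [3], [4]
  1-simplices (10): [0,1], [0,2], [0,3], [0,4], [1,2], [1,3], [1,4], [2,3], [2,4], [3,4]
  2-simplices (5): [0,1,3], [0,2,4], [0,3,4], [1,2,3], [1,2,4]

giving chain groups C_0 ≅ Z^5, C_1 ≅ Z^10, C_2 ≅ Z^5.

The boundary map ∂_1: C_1 → C_0 is given by ∂[p,q] = [q] − [p]. For instance
  ∂[0,3] = [3] − [0].
The 5×10 boundary matrix has rank 4 and Smith normal form diag(1,1,1,1).

Boundary ∂_2: C_2 → C_1 maps a triangle to the signed sum of its edges. For instance
  ∂[0,1,3] = [1,3] − [0,3] + [0,1],
  ∂[1,2,3] = [2,3] − [1,3] + [1,2].
The 10×5 boundary matrix has rank 5 and Smith normal form diag(1,1,1,1,1).

Now H_k = ker ∂_k / im ∂_{k+1}, so:

  H_1: rank ker ∂_1 − rank ∂_2 = (10 − 4) − 5 = 1, and the invariant factors of ∂_2 are all 1, so H_1 ≅ Z.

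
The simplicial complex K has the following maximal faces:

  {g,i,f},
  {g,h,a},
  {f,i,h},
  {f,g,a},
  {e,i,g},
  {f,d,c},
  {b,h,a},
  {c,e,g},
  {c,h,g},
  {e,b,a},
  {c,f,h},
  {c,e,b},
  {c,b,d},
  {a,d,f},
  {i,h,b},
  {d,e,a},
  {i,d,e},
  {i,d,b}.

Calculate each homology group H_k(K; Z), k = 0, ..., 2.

H_0 ≅ Z,  H_1 ≅ Z ⊕ Z/2,  H_2 = 0.

Fix the vertex order a < b < c < d < e < f < g < h < i and write every simplex with vertices in increasing order. Then dim K = 2 and the simplices of K are:

  0-simplices (9): a, b, c, d, e, f, g, h, i
  1-simplices (27): ab, ad, ae, af, ag, ah, bc, bd, be, bh, bi, cd, ce, cf, cg, ch, de, df, di, eg, ei, fg, fh, fi, gh, gi, hi
  2-simplices (18): abe, abh, ade, adf, afg, agh, bcd, bce, bdi, bhi, cdf, ceg, cfh, cgh, dei, egi, fgi, fhi

so the chain groups are C_0 ≅ Z^9, C_1 ≅ Z^27, C_2 ≅ Z^18.

Boundary ∂_1: C_1 → C_0 sends each edge [p,q] (with p < q) to q − p. For instance
  ∂bc = c − b.
The resulting 9×27 matrix has rank 8, and its Smith normal form has invariant factors (1,1,1,1,1,1,1,1).

∂_2: C_2 → C_1 sends each 2-simplex [p,q,r] to [q,r] − [p,r] + [p,q]. For instance
  ∂bhi = hi − bi + bh,
  ∂cfh = fh − ch + cf.
As a 27×18 matrix over Z this has rank 18, with invariant factors (1,1,1,1,1,1,1,1,1,1,1,1,1,1,1,1,1,2).

Now H_k = ker ∂_k / im ∂_{k+1}, so:

  H_0: rank C_0 − rank ∂_1 = 9 − 8 = 1, and the invariant factors of ∂_1 are all 1, so H_0 = Z.
  H_1: rank ker ∂_1 − rank ∂_2 = (27 − 8) − 18 = 1, and ∂_2 has invariant factor 2 > 1, so H_1 = Z ⊕ Z/2.
  H_2: rank ker ∂_2 − rank ∂_3 = (18 − 18) − 0 = 0, and there is no ∂_3, so H_2 = 0.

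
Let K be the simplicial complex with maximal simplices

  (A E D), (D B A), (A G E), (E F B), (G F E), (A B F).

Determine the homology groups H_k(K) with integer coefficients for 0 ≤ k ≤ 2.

H_0 ≅ Z,  H_1 ≅ Z,  H_2 = 0.

Order the vertices as A < B < D < E < F < G. Listing each simplex with vertices in this order, K has dimension 2 with simplices:

  0-simplices (6): A, B, D, E, F, G
  1-simplices (12): AB, AD, AE, AF, AG, BD, BE, BF, DE, EF, EG, FG
  2-simplices (6): ABD, ABF, ADE, AEG, BEF, EFG

Hence C_0 ≅ Z^6, C_1 ≅ Z^12, C_2 ≅ Z^6.

Boundary ∂_1: C_1 → C_0 sends each edge [p,q] (with p < q) to q − p.
The resulting 6×12 matrix has rank 5, and its Smith normal form has invariant factors (1,1,1,1,1).

The boundary map ∂_2: C_2 → C_1 maps a triangle to the signed sum of its edges. For instance
  ∂ABD = BD − AD + AB,
  ∂EFG = FG − EG + EF.
The 12×6 boundary matrix has rank 6 and Smith normal form diag(1,1,1,1,1,1).

From H_k ≅ ker(∂_k) / im(∂_{k+1}) we obtain:

  H_0: rank C_0 − rank ∂_1 = 6 − 5 = 1, and the invariant factors of ∂_1 are all 1, so H_0 ≅ Z.
  H_1: rank ker ∂_1 − rank ∂_2 = (12 − 5) − 6 = 1, and the invariant factors of ∂_2 are all 1, so H_1 ≅ Z.
  H_2: rank ker ∂_2 − rank ∂_3 = (6 − 6) − 0 = 0, and there is no ∂_3, so H_2 ≅ 0.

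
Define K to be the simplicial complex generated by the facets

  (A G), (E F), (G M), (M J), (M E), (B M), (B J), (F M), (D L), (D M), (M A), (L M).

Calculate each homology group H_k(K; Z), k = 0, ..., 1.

H_0 = Z,  H_1 = Z^4.

Take the total order A < B < D < E < F < G < J < L < M on the vertex set. Then K (dimension 1) consists of the simplices:

  0-simplices (9): A, B, D, E, F, G, J, L, M
  1-simplices (12): AG, AM, BJ, BM, DL, DM, EF, EM, FM, GM, JM, LM

giving chain groups C_0 ≅ Z^9, C_1 ≅ Z^12.

Boundary ∂_1: C_1 → C_0 maps an edge to its endpoints' difference, ∂[p,q] = q − p. For instance
  ∂DM = M − D.
The 9×12 boundary matrix has rank 8 and Smith normal form diag(1,1,1,1,1,1,1,1).

Reading off H_k = ker ∂_k / im ∂_{k+1}:

  H_0: rank C_0 − rank ∂_1 = 9 − 8 = 1, and the invariant factors of ∂_1 are all 1, so H_0 = Z.
  H_1: rank ker ∂_1 − rank ∂_2 = (12 − 8) − 0 = 4, and there is no ∂_2, so H_1 = Z^4.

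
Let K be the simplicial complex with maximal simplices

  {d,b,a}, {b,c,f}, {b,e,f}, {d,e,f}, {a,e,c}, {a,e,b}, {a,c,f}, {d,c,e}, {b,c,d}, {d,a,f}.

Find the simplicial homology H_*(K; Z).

H_0 ≅ Z,  H_1 ≅ Z_2,  H_2 = 0.

Order the vertices as a < b < c < d < e < f. Listing each simplex with vertices in this order, K has dimension 2 with simplices:

  0-simplices (6): a, b, c, d, e, f
  1-simplices (15): ab, ac, ad, ae, af, bc, bd, be, bf, cd, ce, cf, de, df, ef
  2-simplices (10): abd, abe, ace, acf, adf, bcd, bcf, bef, cde, def

so the chain groups are C_0 ≅ Z^6, C_1 ≅ Z^15, C_2 ≅ Z^10.

∂_1: C_1 → C_0 sends each edge [p,q] (with p < q) to q − p. For instance
  ∂be = e − b.
The 6×15 boundary matrix has rank 5 and Smith normal form diag(1,1,1,1,1).

The boundary map ∂_2: C_2 → C_1 sends each 2-simplex [p,q,r] to [q,r] − [p,r] + [p,q]. For instance
  ∂bcf = cf − bf + bc,
  ∂abd = bd − ad + ab.
As a 15×10 matrix over Z this has rank 10, with invariant factors (1,1,1,1,1,1,1,1,1,2).

Computing H_k = (kernel of ∂_k) / (image of ∂_{k+1}):

  H_0: rank C_0 − rank ∂_1 = 6 − 5 = 1, and the invariant factors of ∂_1 are all 1, so H_0 = Z.
  H_1: rank ker ∂_1 − rank ∂_2 = (15 − 5) − 10 = 0, and ∂_2 has invariant factor 2 > 1, so H_1 = Z_2.
  H_2: rank ker ∂_2 − rank ∂_3 = (10 − 10) − 0 = 0, and there is no ∂_3, so H_2 = 0.

(K is a triangulation of the real projective plane RP^2.)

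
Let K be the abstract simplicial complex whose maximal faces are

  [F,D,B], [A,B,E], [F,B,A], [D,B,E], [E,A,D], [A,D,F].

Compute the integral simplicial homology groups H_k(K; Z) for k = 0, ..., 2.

H_0 = Z,  H_1 = 0,  H_2 = Z.

Order the vertices as A < B < D < E < F. Listing each simplex with vertices in this order, K has dimension 2 with simplices:

  0-simplices (5): A, B, D, E, F
  1-simplices (9): AB, AD, AE, AF, BD, BE, BF, DE, DF
  2-simplices (6): ABE, ABF, ADE, ADF, BDE, BDF

giving chain groups C_0 ≅ Z^5, C_1 ≅ Z^9, C_2 ≅ Z^6.

Boundary ∂_1: C_1 → C_0 is given by ∂[p,q] = [q] − [p]. For instance
  ∂BE = E − B.
As a 5×9 matrix over Z this has rank 4, with invariant factors (1,1,1,1).

∂_2: C_2 → C_1 acts by ∂[p,q,r] = [q,r] − [p,r] + [p,q]. For instance
  ∂ADF = DF − AF + AD,
  ∂BDF = DF − BF + BD.
The resulting 9×6 matrix has rank 5, and its Smith normal form has invariant factors (1,1,1,1,1).

Now H_k = ker ∂_k / im ∂_{k+1}, so:

  H_0: rank C_0 − rank ∂_1 = 5 − 4 = 1, and the invariant factors of ∂_1 are all 1, so H_0 ≅ Z.
  H_1: rank ker ∂_1 − rank ∂_2 = (9 − 4) − 5 = 0, and the invariant factors of ∂_2 are all 1, so H_1 ≅ 0.
  H_2: rank ker ∂_2 − rank ∂_3 = (6 − 5) − 0 = 1, and there is no ∂_3, so H_2 ≅ Z.

As a check, the Euler characteristic is 5 − 9 + 6 = 2, which agrees with 1 − 0 + 1 = 2.
(K is a triangulation of the 2-sphere S^2.)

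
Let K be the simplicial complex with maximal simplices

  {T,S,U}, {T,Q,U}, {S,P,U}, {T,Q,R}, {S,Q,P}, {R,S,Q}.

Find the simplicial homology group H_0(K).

H_0 ≅ Z.

Fix the vertex order P < Q < R < S < T < U and write every simplex with vertices in increasing order. Then dim K = 2 and the simplices of K are:

  0-simplices (6): P, Q, R, S, T, U
  1-simplices (12): PQ, PS, PU, QR, QS, QT, QU, RS, RT, ST, SU, TU
  2-simplices (6): PQS, PSU, QRS, QRT, QTU, STU

Hence C_0 ≅ Z^6, C_1 ≅ Z^12, C_2 ≅ Z^6.

The boundary map ∂_1: C_1 → C_0 sends each edge [p,q] (with p < q) to q − p. For instance
  ∂TU = U − T.
The 6×12 boundary matrix has rank 5 and Smith normal form diag(1,1,1,1,1).

Boundary ∂_2: C_2 → C_1 acts by ∂[p,q,r] = [q,r] − [p,r] + [p,q]. For instance
  ∂STU = TU − SU + ST,
  ∂QRT = RT − QT + QR.
The resulting 12×6 matrix has rank 6, and its Smith normal form has invariant factors (1,1,1,1,1,1).

Computing H_k = (kernel of ∂_k) / (image of ∂_{k+1}):

  H_0: rank C_0 − rank ∂_1 = 6 − 5 = 1, and the invariant factors of ∂_1 are all 1, so H_0 ≅ Z.

(K is a triangulation of the cylinder S^1 x I.)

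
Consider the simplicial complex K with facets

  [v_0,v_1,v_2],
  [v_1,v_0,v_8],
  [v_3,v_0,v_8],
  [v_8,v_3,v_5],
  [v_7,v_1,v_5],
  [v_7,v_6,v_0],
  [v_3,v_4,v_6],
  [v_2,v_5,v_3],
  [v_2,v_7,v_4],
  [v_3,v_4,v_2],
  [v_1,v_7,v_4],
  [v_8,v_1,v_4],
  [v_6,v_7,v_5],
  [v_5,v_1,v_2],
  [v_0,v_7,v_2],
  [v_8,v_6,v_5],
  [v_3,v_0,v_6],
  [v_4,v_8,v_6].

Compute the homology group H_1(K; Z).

K has 9 vertices, 27 edges, 18 triangles.
rank ∂_1 = 8, rank ∂_2 = 18 ⇒ b_1 = 27 − 8 − 18 = 1; ∂_2 has invariant factor(s) [2] giving torsion. So H_1 ≅ Z × Z/2.

H_1 ≅ Z × Z/2.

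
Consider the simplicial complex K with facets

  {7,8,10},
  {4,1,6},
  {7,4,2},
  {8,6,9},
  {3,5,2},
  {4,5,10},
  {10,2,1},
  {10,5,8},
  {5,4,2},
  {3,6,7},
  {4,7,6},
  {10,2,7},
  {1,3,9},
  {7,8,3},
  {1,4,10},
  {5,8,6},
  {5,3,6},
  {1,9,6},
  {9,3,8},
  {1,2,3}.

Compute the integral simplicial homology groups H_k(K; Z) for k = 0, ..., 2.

We work with the vertex ordering 1 < 2 < 3 < 4 < 5 < 6 < 7 < 8 < 9 < 10. The simplices of K, each written with vertices in increasing order, are:

  0-simplices (10): [1], [2], [3], [4], [5], [6], [7], [8], [9], [10]
  1-simplices (30): (30 of them)
  2-simplices (20): (20 of them)

so the chain groups are C_0 ≅ Z^10, C_1 ≅ Z^30, C_2 ≅ Z^20.

∂_1: C_1 → C_0 sends each edge [p,q] (with p < q) to q − p. For instance
  ∂[2,7] = [7] − [2].
The resulting 10×30 matrix has rank 9, and its Smith normal form has invariant factors (1,1,1,1,1,1,1,1,1).

The boundary map ∂_2: C_2 → C_1 maps a triangle to the signed sum of its edges. For instance
  ∂[3,8,9] = [8,9] − [3,9] + [3,8],
  ∂[3,5,6] = [5,6] − [3,6] + [3,5].
This gives a 30×20 integer matrix of rank 20; reducing to Smith normal form yields diagonal entries (1,1,1,1,1,1,1,1,1,1,1,1,1,1,1,1,1,1,1,2).

Computing H_k = (kernel of ∂_k) / (image of ∂_{k+1}):

  H_0: rank C_0 − rank ∂_1 = 10 − 9 = 1, and the invariant factors of ∂_1 are all 1, so H_0 = Z.
  H_1: rank ker ∂_1 − rank ∂_2 = (30 − 9) − 20 = 1, and ∂_2 has invariant factor 2 > 1, so H_1 = Z ⊕ Z/2.
  H_2: rank ker ∂_2 − rank ∂_3 = (20 − 20) − 0 = 0, and there is no ∂_3, so H_2 = 0.

H_0 ≅ Z,  H_1 ≅ Z ⊕ Z/2,  H_2 = 0.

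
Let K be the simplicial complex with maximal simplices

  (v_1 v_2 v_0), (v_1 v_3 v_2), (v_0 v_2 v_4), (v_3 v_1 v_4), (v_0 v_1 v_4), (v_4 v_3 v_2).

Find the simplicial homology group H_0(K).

H_0 = Z.

Fix the vertex order v_0 < v_1 < v_2 < v_3 < v_4 and write every simplex with vertices in increasing order. Then dim K = 2 and the simplices of K are:

  0-simplices (5): [v_0], [v_1], [v_2], [v_3], [v_4]
  1-simplices (9): [v_0,v_1], [v_0,v_2], [v_0,v_4], [v_1,v_2], [v_1,v_3], [v_1,v_4], [v_2,v_3], [v_2,v_4], [v_3,v_4]
  2-simplices (6): [v_0,v_1,v_2], [v_0,v_1,v_4], [v_0,v_2,v_4], [v_1,v_2,v_3], [v_1,v_3,v_4], [v_2,v_3,v_4]

Hence C_0 ≅ Z^5, C_1 ≅ Z^9, C_2 ≅ Z^6.

Boundary ∂_1: C_1 → C_0 is given by ∂[p,q] = [q] − [p].
The 5×9 boundary matrix has rank 4 and Smith normal form diag(1,1,1,1).

∂_2: C_2 → C_1 maps a triangle to the signed sum of its edges. For instance
  ∂[v_0,v_2,v_4] = [v_2,v_4] − [v_0,v_4] + [v_0,v_2],
  ∂[v_0,v_1,v_4] = [v_1,v_4] − [v_0,v_4] + [v_0,v_1].
This gives a 9×6 integer matrix of rank 5; reducing to Smith normal form yields diagonal entries (1,1,1,1,1).

From H_k ≅ ker(∂_k) / im(∂_{k+1}) we obtain:

  H_0: rank C_0 − rank ∂_1 = 5 − 4 = 1, and the invariant factors of ∂_1 are all 1, so H_0 = Z.

(K is a triangulation of the 2-sphere S^2.)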